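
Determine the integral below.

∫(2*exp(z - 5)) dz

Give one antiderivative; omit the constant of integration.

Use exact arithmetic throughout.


Answer: 2*exp(z - 5).


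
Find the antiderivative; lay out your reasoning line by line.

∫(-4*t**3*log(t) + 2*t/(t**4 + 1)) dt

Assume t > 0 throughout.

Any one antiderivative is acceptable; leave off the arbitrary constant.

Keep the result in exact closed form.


Step 1. Rewrite: now ∫(2*t/(t**4 + 1)) dt + ∫(-4*t**3*log(t)) dt.
Step 2. Integrate ∫(-4*t**3*log(t)) dt by parts with u = log(t), dv = (-4*t**3) dt, so v = -t**4 [assuming t > 0]: now -t**4*log(t) + ∫(t**3) dt + ∫(2*t/(t**4 + 1)) dt.
Step 3. Evaluate the standard form: now -t**4*log(t) + t**4/4 + ∫(2*t/(t**4 + 1)) dt.
Step 4. Substitute u = t**2, turning ∫(2*t/(t**4 + 1)) dt into ∫(1/(u**2 + 1)) du: now -t**4*log(t) + t**4/4 + ∫(1/(u**2 + 1)) du.
Step 5. Evaluate the standard form: now -t**4*log(t) + t**4/4 + atan(u).
Step 6. Substitute back u = t**2: now -t**4*log(t) + t**4/4 + atan(t**2).
Answer: -t**4*log(t) + t**4/4 + atan(t**2).


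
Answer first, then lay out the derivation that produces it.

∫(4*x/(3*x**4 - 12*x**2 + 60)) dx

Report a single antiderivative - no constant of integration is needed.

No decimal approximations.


The answer is atan(x**2/4 - 1/2)/6.
Step 1. Substitute u = x**2 - 2, turning ∫(4*x/(3*x**4 - 12*x**2 + 60)) dx into ∫(2/(3*(u**2 + 16))) du: now ∫(2/(3*(u**2 + 16))) du.
Step 2. Evaluate the standard form: now atan(u/4)/6.
Step 3. Substitute back u = x**2 - 2: now atan(x**2/4 - 1/2)/6.
Answer: atan(x**2/4 - 1/2)/6.


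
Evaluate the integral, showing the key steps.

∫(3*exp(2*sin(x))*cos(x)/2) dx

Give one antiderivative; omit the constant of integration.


Step 1. Substitute u = sin(x), turning ∫(3*exp(2*sin(x))*cos(x)/2) dx into ∫(3*exp(2*u)/2) du: now ∫(3*exp(2*u)/2) du.
Step 2. Evaluate the standard form: now 3*exp(2*u)/4.
Step 3. Substitute back u = sin(x): now 3*exp(2*sin(x))/4.
Answer: 3*exp(2*sin(x))/4.


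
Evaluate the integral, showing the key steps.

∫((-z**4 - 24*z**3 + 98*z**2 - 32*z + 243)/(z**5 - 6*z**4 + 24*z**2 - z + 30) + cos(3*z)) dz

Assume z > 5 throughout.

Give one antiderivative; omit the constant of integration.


Step 1. Rewrite: now ∫((-z**4 - 24*z**3 + 98*z**2 - 32*z + 243)/(z**5 - 6*z**4 + 24*z**2 - z + 30)) dz + ∫(cos(3*z)) dz.
Step 2. Evaluate the standard form: now sin(3*z)/3 + ∫((-z**4 - 24*z**3 + 98*z**2 - 32*z + 243)/(z**5 - 6*z**4 + 24*z**2 - z + 30)) dz.
Step 3. Decompose ∫((-z**4 - 24*z**3 + 98*z**2 - 32*z + 243)/(z**5 - 6*z**4 + 24*z**2 - z + 30)) dz by partial fractions, (-z**4 - 24*z**3 + 98*z**2 - 32*z + 243)/(z**5 - 6*z**4 + 24*z**2 - z + 30) = 4/(z**2 + 1) + 5/(z + 2) - 3/(z - 3) - 3/(z - 5): now sin(3*z)/3 + ∫(-3/(z - 5)) dz + ∫(-3/(z - 3)) dz + ∫(5/(z + 2)) dz + ∫(4/(z**2 + 1)) dz.
Step 4. Evaluate the standard form [assuming z > 5]: now -3*log(z - 5) + sin(3*z)/3 + ∫(-3/(z - 3)) dz + ∫(5/(z + 2)) dz + ∫(4/(z**2 + 1)) dz.
Step 5. Evaluate the standard form [assuming z > -2]: now -3*log(z - 5) + 5*log(z + 2) + sin(3*z)/3 + ∫(-3/(z - 3)) dz + ∫(4/(z**2 + 1)) dz.
Step 6. Evaluate the standard form [assuming z > 3]: now -3*log(z - 5) - 3*log(z - 3) + 5*log(z + 2) + sin(3*z)/3 + ∫(4/(z**2 + 1)) dz.
Step 7. Evaluate the standard form: now -3*log(z - 5) - 3*log(z - 3) + 5*log(z + 2) + sin(3*z)/3 + 4*atan(z).
Answer: -3*log(z - 5) - 3*log(z - 3) + 5*log(z + 2) + sin(3*z)/3 + 4*atan(z).


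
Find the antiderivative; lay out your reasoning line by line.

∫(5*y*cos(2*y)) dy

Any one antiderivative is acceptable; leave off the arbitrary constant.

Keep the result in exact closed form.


Step 1. Integrate ∫(5*y*cos(2*y)) dy by parts with u = y, dv = (5*cos(2*y)) dy, so v = 5*sin(2*y)/2: now 5*y*sin(2*y)/2 + ∫(-5*sin(2*y)/2) dy.
Step 2. Evaluate the standard form: now 5*y*sin(2*y)/2 + 5*cos(2*y)/4.
Answer: 5*y*sin(2*y)/2 + 5*cos(2*y)/4.


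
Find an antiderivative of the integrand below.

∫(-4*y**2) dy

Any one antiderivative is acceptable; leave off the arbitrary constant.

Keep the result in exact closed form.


Answer: -4*y**3/3.


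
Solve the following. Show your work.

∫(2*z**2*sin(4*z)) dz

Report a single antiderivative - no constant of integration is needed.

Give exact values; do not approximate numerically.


Step 1. Integrate ∫(2*z**2*sin(4*z)) dz by parts with u = z**2, dv = (2*sin(4*z)) dz, so v = -cos(4*z)/2: now -z**2*cos(4*z)/2 + ∫(z*cos(4*z)) dz.
Step 2. Integrate ∫(z*cos(4*z)) dz by parts with u = z, dv = (cos(4*z)) dz, so v = sin(4*z)/4: now -z**2*cos(4*z)/2 + z*sin(4*z)/4 + ∫(-sin(4*z)/4) dz.
Step 3. Evaluate the standard form: now -z**2*cos(4*z)/2 + z*sin(4*z)/4 + cos(4*z)/16.
Answer: -z**2*cos(4*z)/2 + z*sin(4*z)/4 + cos(4*z)/16.


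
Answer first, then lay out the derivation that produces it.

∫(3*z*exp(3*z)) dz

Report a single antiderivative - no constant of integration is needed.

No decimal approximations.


The answer is z*exp(3*z) - exp(3*z)/3.
Step 1. Integrate ∫(3*z*exp(3*z)) dz by parts with u = z, dv = (3*exp(3*z)) dz, so v = exp(3*z): now z*exp(3*z) + ∫(-exp(3*z)) dz.
Step 2. Evaluate the standard form: now z*exp(3*z) - exp(3*z)/3.
Answer: z*exp(3*z) - exp(3*z)/3.


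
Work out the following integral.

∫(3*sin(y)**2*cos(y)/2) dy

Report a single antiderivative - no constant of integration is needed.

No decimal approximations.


Answer: sin(y)**3/2.


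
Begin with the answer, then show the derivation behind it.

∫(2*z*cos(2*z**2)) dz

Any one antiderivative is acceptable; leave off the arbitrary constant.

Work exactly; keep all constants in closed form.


The answer is sin(2*z**2)/2.
Step 1. Substitute u = z**2, turning ∫(2*z*cos(2*z**2)) dz into ∫(cos(2*u)) du: now ∫(cos(2*u)) du.
Step 2. Evaluate the standard form: now sin(2*u)/2.
Step 3. Substitute back u = z**2: now sin(2*z**2)/2.
Answer: sin(2*z**2)/2.


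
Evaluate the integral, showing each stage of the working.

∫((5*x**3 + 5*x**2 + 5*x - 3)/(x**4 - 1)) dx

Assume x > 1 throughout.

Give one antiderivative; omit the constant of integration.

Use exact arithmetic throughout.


Step 1. Decompose ∫((5*x**3 + 5*x**2 + 5*x - 3)/(x**4 - 1)) dx by partial fractions, (5*x**3 + 5*x**2 + 5*x - 3)/(x**4 - 1) = 4/(x**2 + 1) + 2/(x + 1) + 3/(x - 1): now ∫(3/(x - 1)) dx + ∫(2/(x + 1)) dx + ∫(4/(x**2 + 1)) dx.
Step 2. Evaluate the standard form [assuming x > -1]: now 2*log(x + 1) + ∫(3/(x - 1)) dx + ∫(4/(x**2 + 1)) dx.
Step 3. Evaluate the standard form [assuming x > 1]: now 3*log(x - 1) + 2*log(x + 1) + ∫(4/(x**2 + 1)) dx.
Step 4. Evaluate the standard form: now 3*log(x - 1) + 2*log(x + 1) + 4*atan(x).
Answer: 3*log(x - 1) + 2*log(x + 1) + 4*atan(x).


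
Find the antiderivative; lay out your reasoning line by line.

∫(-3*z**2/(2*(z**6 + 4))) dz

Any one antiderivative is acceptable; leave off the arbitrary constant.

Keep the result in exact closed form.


Step 1. Substitute u = z**3, turning ∫(-3*z**2/(2*(z**6 + 4))) dz into ∫(-1/(2*(u**2 + 4))) du: now ∫(-1/(2*(u**2 + 4))) du.
Step 2. Evaluate the standard form: now -atan(u/2)/4.
Step 3. Substitute back u = z**3: now -atan(z**3/2)/4.
Answer: -atan(z**3/2)/4.


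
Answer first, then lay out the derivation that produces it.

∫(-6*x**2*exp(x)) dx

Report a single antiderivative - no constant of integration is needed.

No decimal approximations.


The answer is -6*x**2*exp(x) + 12*x*exp(x) - 12*exp(x).
Step 1. Integrate ∫(-6*x**2*exp(x)) dx by parts with u = x**2, dv = (-6*exp(x)) dx, so v = -6*exp(x): now -6*x**2*exp(x) + ∫(12*x*exp(x)) dx.
Step 2. Integrate ∫(12*x*exp(x)) dx by parts with u = x, dv = (12*exp(x)) dx, so v = 12*exp(x): now -6*x**2*exp(x) + 12*x*exp(x) + ∫(-12*exp(x)) dx.
Step 3. Evaluate the standard form: now -6*x**2*exp(x) + 12*x*exp(x) - 12*exp(x).
Answer: -6*x**2*exp(x) + 12*x*exp(x) - 12*exp(x).


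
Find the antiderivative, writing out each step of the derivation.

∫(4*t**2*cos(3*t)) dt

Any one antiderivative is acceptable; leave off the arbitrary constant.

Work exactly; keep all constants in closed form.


Step 1. Integrate ∫(4*t**2*cos(3*t)) dt by parts with u = t**2, dv = (4*cos(3*t)) dt, so v = 4*sin(3*t)/3: now 4*t**2*sin(3*t)/3 + ∫(-8*t*sin(3*t)/3) dt.
Step 2. Integrate ∫(-8*t*sin(3*t)/3) dt by parts with u = t, dv = (-8*sin(3*t)/3) dt, so v = 8*cos(3*t)/9: now 4*t**2*sin(3*t)/3 + 8*t*cos(3*t)/9 + ∫(-8*cos(3*t)/9) dt.
Step 3. Evaluate the standard form: now 4*t**2*sin(3*t)/3 + 8*t*cos(3*t)/9 - 8*sin(3*t)/27.
Answer: 4*t**2*sin(3*t)/3 + 8*t*cos(3*t)/9 - 8*sin(3*t)/27.


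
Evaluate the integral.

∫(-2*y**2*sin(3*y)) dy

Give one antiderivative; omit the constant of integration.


Answer: 2*y**2*cos(3*y)/3 - 4*y*sin(3*y)/9 - 4*cos(3*y)/27.


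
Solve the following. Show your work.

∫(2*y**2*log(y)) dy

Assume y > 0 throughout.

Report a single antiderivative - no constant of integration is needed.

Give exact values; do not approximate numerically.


Step 1. Integrate ∫(2*y**2*log(y)) dy by parts with u = log(y), dv = (2*y**2) dy, so v = 2*y**3/3 [assuming y > 0]: now 2*y**3*log(y)/3 + ∫(-2*y**2/3) dy.
Step 2. Evaluate the standard form: now 2*y**3*log(y)/3 - 2*y**3/9.
Answer: 2*y**3*log(y)/3 - 2*y**3/9.


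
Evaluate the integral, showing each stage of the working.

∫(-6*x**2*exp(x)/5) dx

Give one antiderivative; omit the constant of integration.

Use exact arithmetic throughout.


Step 1. Integrate ∫(-6*x**2*exp(x)/5) dx by parts with u = x**2, dv = (-6*exp(x)/5) dx, so v = -6*exp(x)/5: now -6*x**2*exp(x)/5 + ∫(12*x*exp(x)/5) dx.
Step 2. Integrate ∫(12*x*exp(x)/5) dx by parts with u = x, dv = (12*exp(x)/5) dx, so v = 12*exp(x)/5: now -6*x**2*exp(x)/5 + 12*x*exp(x)/5 + ∫(-12*exp(x)/5) dx.
Step 3. Evaluate the standard form: now -6*x**2*exp(x)/5 + 12*x*exp(x)/5 - 12*exp(x)/5.
Answer: -6*x**2*exp(x)/5 + 12*x*exp(x)/5 - 12*exp(x)/5.


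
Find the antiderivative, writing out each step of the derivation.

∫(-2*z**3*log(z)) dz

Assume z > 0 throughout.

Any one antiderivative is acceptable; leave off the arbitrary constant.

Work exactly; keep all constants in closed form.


Step 1. Integrate ∫(-2*z**3*log(z)) dz by parts with u = log(z), dv = (-2*z**3) dz, so v = -z**4/2 [assuming z > 0]: now -z**4*log(z)/2 + ∫(z**3/2) dz.
Step 2. Evaluate the standard form: now -z**4*log(z)/2 + z**4/8.
Answer: -z**4*log(z)/2 + z**4/8.


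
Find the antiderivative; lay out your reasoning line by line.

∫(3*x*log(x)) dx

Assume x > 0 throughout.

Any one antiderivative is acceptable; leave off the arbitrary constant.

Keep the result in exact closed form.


Step 1. Integrate ∫(3*x*log(x)) dx by parts with u = log(x), dv = (3*x) dx, so v = 3*x**2/2 [assuming x > 0]: now 3*x**2*log(x)/2 + ∫(-3*x/2) dx.
Step 2. Evaluate the standard form: now 3*x**2*log(x)/2 - 3*x**2/4.
Answer: 3*x**2*log(x)/2 - 3*x**2/4.


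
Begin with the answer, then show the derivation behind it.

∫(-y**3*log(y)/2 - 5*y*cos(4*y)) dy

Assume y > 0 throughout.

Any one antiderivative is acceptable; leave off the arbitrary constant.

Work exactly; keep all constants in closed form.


The answer is -y**4*log(y)/8 + y**4/32 - 5*y*sin(4*y)/4 - 5*cos(4*y)/16.
Step 1. Rewrite: now ∫(-5*y*cos(4*y)) dy + ∫(-y**3*log(y)/2) dy.
Step 2. Integrate ∫(-y**3*log(y)/2) dy by parts with u = log(y), dv = (-y**3/2) dy, so v = -y**4/8 [assuming y > 0]: now -y**4*log(y)/8 + ∫(y**3/8) dy + ∫(-5*y*cos(4*y)) dy.
Step 3. Evaluate the standard form: now -y**4*log(y)/8 + y**4/32 + ∫(-5*y*cos(4*y)) dy.
Step 4. Integrate ∫(-5*y*cos(4*y)) dy by parts with u = y, dv = (-5*cos(4*y)) dy, so v = -5*sin(4*y)/4: now -y**4*log(y)/8 + y**4/32 - 5*y*sin(4*y)/4 + ∫(5*sin(4*y)/4) dy.
Step 5. Evaluate the standard form: now -y**4*log(y)/8 + y**4/32 - 5*y*sin(4*y)/4 - 5*cos(4*y)/16.
Answer: -y**4*log(y)/8 + y**4/32 - 5*y*sin(4*y)/4 - 5*cos(4*y)/16.


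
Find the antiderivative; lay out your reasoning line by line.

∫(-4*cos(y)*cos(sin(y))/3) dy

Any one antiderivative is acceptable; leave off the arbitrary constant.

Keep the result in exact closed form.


Step 1. Substitute u = sin(y), turning ∫(-4*cos(y)*cos(sin(y))/3) dy into ∫(-4*cos(u)/3) du: now ∫(-4*cos(u)/3) du.
Step 2. Evaluate the standard form: now -4*sin(u)/3.
Step 3. Substitute back u = sin(y): now -4*sin(sin(y))/3.
Answer: -4*sin(sin(y))/3.


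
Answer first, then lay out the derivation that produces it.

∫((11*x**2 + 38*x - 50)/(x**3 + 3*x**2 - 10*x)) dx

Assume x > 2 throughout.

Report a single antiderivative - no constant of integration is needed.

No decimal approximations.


The answer is 5*log(x) + 5*log(x - 2) + log(x + 5).
Step 1. Decompose ∫((11*x**2 + 38*x - 50)/(x**3 + 3*x**2 - 10*x)) dx by partial fractions, (11*x**2 + 38*x - 50)/(x**3 + 3*x**2 - 10*x) = 1/(x + 5) + 5/(x - 2) + 5/x: now ∫(5/x) dx + ∫(5/(x - 2)) dx + ∫(1/(x + 5)) dx.
Step 2. Evaluate the standard form [assuming x > -5]: now log(x + 5) + ∫(5/x) dx + ∫(5/(x - 2)) dx.
Step 3. Evaluate the standard form [assuming x > 2]: now 5*log(x - 2) + log(x + 5) + ∫(5/x) dx.
Step 4. Evaluate the standard form [assuming x > 0]: now 5*log(x) + 5*log(x - 2) + log(x + 5).
Answer: 5*log(x) + 5*log(x - 2) + log(x + 5).


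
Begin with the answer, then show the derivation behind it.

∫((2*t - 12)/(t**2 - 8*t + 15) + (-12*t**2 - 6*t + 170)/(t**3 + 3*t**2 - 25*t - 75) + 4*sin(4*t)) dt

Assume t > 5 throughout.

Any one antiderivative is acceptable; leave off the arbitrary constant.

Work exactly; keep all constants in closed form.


The answer is -3*log(t - 5) + 3*log(t - 3) - 5*log(t + 3) - 5*log(t + 5) - cos(4*t).
Step 1. Rewrite: now ∫((2*t - 12)/(t**2 - 8*t + 15)) dt + ∫((-12*t**2 - 6*t + 170)/(t**3 + 3*t**2 - 25*t - 75)) dt + ∫(4*sin(4*t)) dt.
Step 2. Decompose ∫((-12*t**2 - 6*t + 170)/(t**3 + 3*t**2 - 25*t - 75)) dt by partial fractions, (-12*t**2 - 6*t + 170)/(t**3 + 3*t**2 - 25*t - 75) = -5/(t + 5) - 5/(t + 3) - 2/(t - 5): now ∫((2*t - 12)/(t**2 - 8*t + 15)) dt + ∫(-2/(t - 5)) dt + ∫(-5/(t + 3)) dt + ∫(-5/(t + 5)) dt + ∫(4*sin(4*t)) dt.
Step 3. Evaluate the standard form [assuming t > -3]: now -5*log(t + 3) + ∫((2*t - 12)/(t**2 - 8*t + 15)) dt + ∫(-2/(t - 5)) dt + ∫(-5/(t + 5)) dt + ∫(4*sin(4*t)) dt.
Step 4. Evaluate the standard form [assuming t > 5]: now -2*log(t - 5) - 5*log(t + 3) + ∫((2*t - 12)/(t**2 - 8*t + 15)) dt + ∫(-5/(t + 5)) dt + ∫(4*sin(4*t)) dt.
Step 5. Evaluate the standard form [assuming t > -5]: now -2*log(t - 5) - 5*log(t + 3) - 5*log(t + 5) + ∫((2*t - 12)/(t**2 - 8*t + 15)) dt + ∫(4*sin(4*t)) dt.
Step 6. Evaluate the standard form: now -2*log(t - 5) - 5*log(t + 3) - 5*log(t + 5) - cos(4*t) + ∫((2*t - 12)/(t**2 - 8*t + 15)) dt.
Step 7. Decompose ∫((2*t - 12)/(t**2 - 8*t + 15)) dt by partial fractions, (2*t - 12)/(t**2 - 8*t + 15) = 3/(t - 3) - 1/(t - 5): now -2*log(t - 5) - 5*log(t + 3) - 5*log(t + 5) - cos(4*t) + ∫(-1/(t - 5)) dt + ∫(3/(t - 3)) dt.
Step 8. Evaluate the standard form [assuming t > 5]: now -3*log(t - 5) - 5*log(t + 3) - 5*log(t + 5) - cos(4*t) + ∫(3/(t - 3)) dt.
Step 9. Evaluate the standard form [assuming t > 3]: now -3*log(t - 5) + 3*log(t - 3) - 5*log(t + 3) - 5*log(t + 5) - cos(4*t).
Answer: -3*log(t - 5) + 3*log(t - 3) - 5*log(t + 3) - 5*log(t + 5) - cos(4*t).


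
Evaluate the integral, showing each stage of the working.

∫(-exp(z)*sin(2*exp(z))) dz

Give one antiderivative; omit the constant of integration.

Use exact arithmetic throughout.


Step 1. Substitute u = exp(z), turning ∫(-exp(z)*sin(2*exp(z))) dz into ∫(-sin(2*u)) du: now ∫(-sin(2*u)) du.
Step 2. Evaluate the standard form: now cos(2*u)/2.
Step 3. Substitute back u = exp(z): now cos(2*exp(z))/2.
Answer: cos(2*exp(z))/2.


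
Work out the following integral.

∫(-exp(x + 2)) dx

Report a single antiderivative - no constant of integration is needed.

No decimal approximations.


Answer: -exp(x + 2).


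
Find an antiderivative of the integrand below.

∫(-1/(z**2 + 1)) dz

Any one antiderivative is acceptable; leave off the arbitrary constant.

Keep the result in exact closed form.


Answer: -atan(z).


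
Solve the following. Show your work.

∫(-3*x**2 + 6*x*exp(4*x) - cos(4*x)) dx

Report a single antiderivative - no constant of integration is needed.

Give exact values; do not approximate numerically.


Step 1. Rewrite: now ∫(-3*x**2) dx + ∫(6*x*exp(4*x)) dx + ∫(-cos(4*x)) dx.
Step 2. Evaluate the standard form: now -sin(4*x)/4 + ∫(-3*x**2) dx + ∫(6*x*exp(4*x)) dx.
Step 3. Evaluate the standard form: now -x**3 - sin(4*x)/4 + ∫(6*x*exp(4*x)) dx.
Step 4. Integrate ∫(6*x*exp(4*x)) dx by parts with u = x, dv = (6*exp(4*x)) dx, so v = 3*exp(4*x)/2: now -x**3 + 3*x*exp(4*x)/2 - sin(4*x)/4 + ∫(-3*exp(4*x)/2) dx.
Step 5. Evaluate the standard form: now -x**3 + 3*x*exp(4*x)/2 - 3*exp(4*x)/8 - sin(4*x)/4.
Answer: -x**3 + 3*x*exp(4*x)/2 - 3*exp(4*x)/8 - sin(4*x)/4.


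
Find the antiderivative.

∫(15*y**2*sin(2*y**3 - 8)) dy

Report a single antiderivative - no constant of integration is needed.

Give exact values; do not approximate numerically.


Answer: -5*cos(2*y**3 - 8)/2.


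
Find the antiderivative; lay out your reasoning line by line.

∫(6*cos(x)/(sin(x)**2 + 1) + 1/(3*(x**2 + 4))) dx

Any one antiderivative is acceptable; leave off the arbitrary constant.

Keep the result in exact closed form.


Step 1. Rewrite: now ∫(6*cos(x)/(sin(x)**2 + 1)) dx + ∫(1/(3*(x**2 + 4))) dx.
Step 2. Substitute u = sin(x), turning ∫(6*cos(x)/(sin(x)**2 + 1)) dx into ∫(6/(u**2 + 1)) du: now ∫(6/(u**2 + 1)) du + ∫(1/(3*(x**2 + 4))) dx.
Step 3. Evaluate the standard form: now 6*atan(u) + ∫(1/(3*(x**2 + 4))) dx.
Step 4. Substitute back u = sin(x): now 6*atan(sin(x)) + ∫(1/(3*(x**2 + 4))) dx.
Step 5. Evaluate the standard form: now atan(x/2)/6 + 6*atan(sin(x)).
Answer: atan(x/2)/6 + 6*atan(sin(x)).


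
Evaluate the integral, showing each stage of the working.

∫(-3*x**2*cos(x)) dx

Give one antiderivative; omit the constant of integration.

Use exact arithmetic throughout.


Step 1. Integrate ∫(-3*x**2*cos(x)) dx by parts with u = x**2, dv = (-3*cos(x)) dx, so v = -3*sin(x): now -3*x**2*sin(x) + ∫(6*x*sin(x)) dx.
Step 2. Integrate ∫(6*x*sin(x)) dx by parts with u = x, dv = (6*sin(x)) dx, so v = -6*cos(x): now -3*x**2*sin(x) - 6*x*cos(x) + ∫(6*cos(x)) dx.
Step 3. Evaluate the standard form: now -3*x**2*sin(x) - 6*x*cos(x) + 6*sin(x).
Answer: -3*x**2*sin(x) - 6*x*cos(x) + 6*sin(x).


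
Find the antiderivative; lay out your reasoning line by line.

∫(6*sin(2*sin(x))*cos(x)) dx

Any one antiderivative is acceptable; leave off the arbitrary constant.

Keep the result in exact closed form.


Step 1. Substitute u = sin(x), turning ∫(6*sin(2*sin(x))*cos(x)) dx into ∫(6*sin(2*u)) du: now ∫(6*sin(2*u)) du.
Step 2. Evaluate the standard form: now -3*cos(2*u).
Step 3. Substitute back u = sin(x): now -3*cos(2*sin(x)).
Answer: -3*cos(2*sin(x)).


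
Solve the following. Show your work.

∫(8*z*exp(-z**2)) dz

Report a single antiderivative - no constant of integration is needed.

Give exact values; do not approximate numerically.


Step 1. Substitute u = z**2, turning ∫(8*z*exp(-z**2)) dz into ∫(4*exp(-u)) du: now ∫(4*exp(-u)) du.
Step 2. Evaluate the standard form: now -4*exp(-u).
Step 3. Substitute back u = z**2: now -4*exp(-z**2).
Answer: -4*exp(-z**2).


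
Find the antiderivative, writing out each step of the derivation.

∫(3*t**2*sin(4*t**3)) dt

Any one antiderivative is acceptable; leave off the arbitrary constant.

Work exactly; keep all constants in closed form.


Step 1. Substitute u = t**3, turning ∫(3*t**2*sin(4*t**3)) dt into ∫(sin(4*u)) du: now ∫(sin(4*u)) du.
Step 2. Evaluate the standard form: now -cos(4*u)/4.
Step 3. Substitute back u = t**3: now -cos(4*t**3)/4.
Answer: -cos(4*t**3)/4.


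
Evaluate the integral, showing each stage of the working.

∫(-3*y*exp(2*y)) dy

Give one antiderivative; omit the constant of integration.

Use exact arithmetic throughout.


Step 1. Integrate ∫(-3*y*exp(2*y)) dy by parts with u = y, dv = (-3*exp(2*y)) dy, so v = -3*exp(2*y)/2: now -3*y*exp(2*y)/2 + ∫(3*exp(2*y)/2) dy.
Step 2. Evaluate the standard form: now -3*y*exp(2*y)/2 + 3*exp(2*y)/4.
Answer: -3*y*exp(2*y)/2 + 3*exp(2*y)/4.


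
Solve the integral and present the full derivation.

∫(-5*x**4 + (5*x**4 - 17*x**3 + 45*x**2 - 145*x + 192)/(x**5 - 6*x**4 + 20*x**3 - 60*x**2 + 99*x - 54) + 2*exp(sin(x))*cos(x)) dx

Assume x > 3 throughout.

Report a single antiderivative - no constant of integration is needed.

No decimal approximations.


Step 1. Rewrite: now ∫(-5*x**4) dx + ∫((5*x**4 - 17*x**3 + 45*x**2 - 145*x + 192)/(x**5 - 6*x**4 + 20*x**3 - 60*x**2 + 99*x - 54)) dx + ∫(2*exp(sin(x))*cos(x)) dx.
Step 2. Evaluate the standard form: now -x**5 + ∫((5*x**4 - 17*x**3 + 45*x**2 - 145*x + 192)/(x**5 - 6*x**4 + 20*x**3 - 60*x**2 + 99*x - 54)) dx + ∫(2*exp(sin(x))*cos(x)) dx.
Step 3. Substitute u = sin(x), turning ∫(2*exp(sin(x))*cos(x)) dx into ∫(2*exp(u)) du: now -x**5 + ∫((5*x**4 - 17*x**3 + 45*x**2 - 145*x + 192)/(x**5 - 6*x**4 + 20*x**3 - 60*x**2 + 99*x - 54)) dx + ∫(2*exp(u)) du.
Step 4. Evaluate the standard form: now -x**5 + 2*exp(u) + ∫((5*x**4 - 17*x**3 + 45*x**2 - 145*x + 192)/(x**5 - 6*x**4 + 20*x**3 - 60*x**2 + 99*x - 54)) dx.
Step 5. Substitute back u = sin(x): now -x**5 + 2*exp(sin(x)) + ∫((5*x**4 - 17*x**3 + 45*x**2 - 145*x + 192)/(x**5 - 6*x**4 + 20*x**3 - 60*x**2 + 99*x - 54)) dx.
Step 6. Decompose ∫((5*x**4 - 17*x**3 + 45*x**2 - 145*x + 192)/(x**5 - 6*x**4 + 20*x**3 - 60*x**2 + 99*x - 54)) dx by partial fractions, (5*x**4 - 17*x**3 + 45*x**2 - 145*x + 192)/(x**5 - 6*x**4 + 20*x**3 - 60*x**2 + 99*x - 54) = 4/(x**2 + 9) + 4/(x - 1) - 2/(x - 2) + 3/(x - 3): now -x**5 + 2*exp(sin(x)) + ∫(3/(x - 3)) dx + ∫(-2/(x - 2)) dx + ∫(4/(x - 1)) dx + ∫(4/(x**2 + 9)) dx.
Step 7. Evaluate the standard form [assuming x > 1]: now -x**5 + 2*exp(sin(x)) + 4*log(x - 1) + ∫(3/(x - 3)) dx + ∫(-2/(x - 2)) dx + ∫(4/(x**2 + 9)) dx.
Step 8. Evaluate the standard form [assuming x > 3]: now -x**5 + 2*exp(sin(x)) + 3*log(x - 3) + 4*log(x - 1) + ∫(-2/(x - 2)) dx + ∫(4/(x**2 + 9)) dx.
Step 9. Evaluate the standard form [assuming x > 2]: now -x**5 + 2*exp(sin(x)) + 3*log(x - 3) - 2*log(x - 2) + 4*log(x - 1) + ∫(4/(x**2 + 9)) dx.
Step 10. Evaluate the standard form: now -x**5 + 2*exp(sin(x)) + 3*log(x - 3) - 2*log(x - 2) + 4*log(x - 1) + 4*atan(x/3)/3.
Answer: -x**5 + 2*exp(sin(x)) + 3*log(x - 3) - 2*log(x - 2) + 4*log(x - 1) + 4*atan(x/3)/3.


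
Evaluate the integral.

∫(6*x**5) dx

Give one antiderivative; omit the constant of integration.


Answer: x**6.


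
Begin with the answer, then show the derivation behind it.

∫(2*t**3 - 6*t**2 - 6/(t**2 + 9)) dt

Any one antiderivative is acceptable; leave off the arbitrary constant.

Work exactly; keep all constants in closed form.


The answer is t**4/2 - 2*t**3 - 2*atan(t/3).
Step 1. Rewrite: now ∫(-6*t**2) dt + ∫(2*t**3) dt + ∫(-6/(t**2 + 9)) dt.
Step 2. Evaluate the standard form: now -2*t**3 + ∫(2*t**3) dt + ∫(-6/(t**2 + 9)) dt.
Step 3. Evaluate the standard form: now -2*t**3 - 2*atan(t/3) + ∫(2*t**3) dt.
Step 4. Evaluate the standard form: now t**4/2 - 2*t**3 - 2*atan(t/3).
Answer: t**4/2 - 2*t**3 - 2*atan(t/3).


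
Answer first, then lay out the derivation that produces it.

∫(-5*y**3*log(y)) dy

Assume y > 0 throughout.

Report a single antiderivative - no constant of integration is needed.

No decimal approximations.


The answer is -5*y**4*log(y)/4 + 5*y**4/16.
Step 1. Integrate ∫(-5*y**3*log(y)) dy by parts with u = log(y), dv = (-5*y**3) dy, so v = -5*y**4/4 [assuming y > 0]: now -5*y**4*log(y)/4 + ∫(5*y**3/4) dy.
Step 2. Evaluate the standard form: now -5*y**4*log(y)/4 + 5*y**4/16.
Answer: -5*y**4*log(y)/4 + 5*y**4/16.


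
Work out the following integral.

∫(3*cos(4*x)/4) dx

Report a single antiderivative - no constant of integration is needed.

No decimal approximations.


Answer: 3*sin(4*x)/16.


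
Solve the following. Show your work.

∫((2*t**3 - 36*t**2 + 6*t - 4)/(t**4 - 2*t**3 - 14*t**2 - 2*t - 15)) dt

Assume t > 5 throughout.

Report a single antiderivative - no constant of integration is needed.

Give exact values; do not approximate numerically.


Step 1. Decompose ∫((2*t**3 - 36*t**2 + 6*t - 4)/(t**4 - 2*t**3 - 14*t**2 - 2*t - 15)) dt by partial fractions, (2*t**3 - 36*t**2 + 6*t - 4)/(t**4 - 2*t**3 - 14*t**2 - 2*t - 15) = -2/(t**2 + 1) + 5/(t + 3) - 3/(t - 5): now ∫(-3/(t - 5)) dt + ∫(5/(t + 3)) dt + ∫(-2/(t**2 + 1)) dt.
Step 2. Evaluate the standard form [assuming t > 5]: now -3*log(t - 5) + ∫(5/(t + 3)) dt + ∫(-2/(t**2 + 1)) dt.
Step 3. Evaluate the standard form [assuming t > -3]: now -3*log(t - 5) + 5*log(t + 3) + ∫(-2/(t**2 + 1)) dt.
Step 4. Evaluate the standard form: now -3*log(t - 5) + 5*log(t + 3) - 2*atan(t).
Answer: -3*log(t - 5) + 5*log(t + 3) - 2*atan(t).


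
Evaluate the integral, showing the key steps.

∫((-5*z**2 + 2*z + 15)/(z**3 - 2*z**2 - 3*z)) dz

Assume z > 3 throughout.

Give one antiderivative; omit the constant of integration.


Step 1. Decompose ∫((-5*z**2 + 2*z + 15)/(z**3 - 2*z**2 - 3*z)) dz by partial fractions, (-5*z**2 + 2*z + 15)/(z**3 - 2*z**2 - 3*z) = 2/(z + 1) - 2/(z - 3) - 5/z: now ∫(-5/z) dz + ∫(-2/(z - 3)) dz + ∫(2/(z + 1)) dz.
Step 2. Evaluate the standard form [assuming z > -1]: now 2*log(z + 1) + ∫(-5/z) dz + ∫(-2/(z - 3)) dz.
Step 3. Evaluate the standard form [assuming z > 0]: now -5*log(z) + 2*log(z + 1) + ∫(-2/(z - 3)) dz.
Step 4. Evaluate the standard form [assuming z > 3]: now -5*log(z) - 2*log(z - 3) + 2*log(z + 1).
Answer: -5*log(z) - 2*log(z - 3) + 2*log(z + 1).


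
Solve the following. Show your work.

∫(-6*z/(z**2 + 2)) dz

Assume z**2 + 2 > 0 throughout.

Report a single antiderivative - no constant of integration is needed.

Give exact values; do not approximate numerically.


Step 1. Substitute u = z**2 + 2, turning ∫(-6*z/(z**2 + 2)) dz into ∫(-3/u) du: now ∫(-3/u) du.
Step 2. Evaluate the standard form [assuming u > 0]: now -3*log(u).
Step 3. Substitute back u = z**2 + 2: now -3*log(z**2 + 2).
Answer: -3*log(z**2 + 2).


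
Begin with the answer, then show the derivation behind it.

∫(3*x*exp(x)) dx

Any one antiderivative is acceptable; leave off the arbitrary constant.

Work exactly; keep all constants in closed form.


The answer is 3*x*exp(x) - 3*exp(x).
Step 1. Integrate ∫(3*x*exp(x)) dx by parts with u = x, dv = (3*exp(x)) dx, so v = 3*exp(x): now 3*x*exp(x) + ∫(-3*exp(x)) dx.
Step 2. Evaluate the standard form: now 3*x*exp(x) - 3*exp(x).
Answer: 3*x*exp(x) - 3*exp(x).


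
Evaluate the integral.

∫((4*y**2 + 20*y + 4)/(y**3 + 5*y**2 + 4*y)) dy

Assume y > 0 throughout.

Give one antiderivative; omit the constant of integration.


Answer: log(y) + 4*log(y + 1) - log(y + 4).


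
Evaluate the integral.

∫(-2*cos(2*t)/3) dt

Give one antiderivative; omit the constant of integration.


Answer: -sin(2*t)/3.


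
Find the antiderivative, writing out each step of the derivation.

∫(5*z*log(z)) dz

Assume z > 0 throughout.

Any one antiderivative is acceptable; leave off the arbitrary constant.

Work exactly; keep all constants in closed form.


Step 1. Integrate ∫(5*z*log(z)) dz by parts with u = log(z), dv = (5*z) dz, so v = 5*z**2/2 [assuming z > 0]: now 5*z**2*log(z)/2 + ∫(-5*z/2) dz.
Step 2. Evaluate the standard form: now 5*z**2*log(z)/2 - 5*z**2/4.
Answer: 5*z**2*log(z)/2 - 5*z**2/4.


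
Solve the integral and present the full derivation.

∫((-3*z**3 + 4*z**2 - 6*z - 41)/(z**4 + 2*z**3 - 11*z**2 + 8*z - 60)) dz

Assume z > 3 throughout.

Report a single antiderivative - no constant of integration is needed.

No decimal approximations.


Step 1. Decompose ∫((-3*z**3 + 4*z**2 - 6*z - 41)/(z**4 + 2*z**3 - 11*z**2 + 8*z - 60)) dz by partial fractions, (-3*z**3 + 4*z**2 - 6*z - 41)/(z**4 + 2*z**3 - 11*z**2 + 8*z - 60) = 3/(z**2 + 4) - 2/(z + 5) - 1/(z - 3): now ∫(-1/(z - 3)) dz + ∫(-2/(z + 5)) dz + ∫(3/(z**2 + 4)) dz.
Step 2. Evaluate the standard form [assuming z > -5]: now -2*log(z + 5) + ∫(-1/(z - 3)) dz + ∫(3/(z**2 + 4)) dz.
Step 3. Evaluate the standard form [assuming z > 3]: now -log(z - 3) - 2*log(z + 5) + ∫(3/(z**2 + 4)) dz.
Step 4. Evaluate the standard form: now -log(z - 3) - 2*log(z + 5) + 3*atan(z/2)/2.
Answer: -log(z - 3) - 2*log(z + 5) + 3*atan(z/2)/2.


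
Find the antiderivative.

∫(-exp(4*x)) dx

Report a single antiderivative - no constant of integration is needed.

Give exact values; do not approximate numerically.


Answer: -exp(4*x)/4.


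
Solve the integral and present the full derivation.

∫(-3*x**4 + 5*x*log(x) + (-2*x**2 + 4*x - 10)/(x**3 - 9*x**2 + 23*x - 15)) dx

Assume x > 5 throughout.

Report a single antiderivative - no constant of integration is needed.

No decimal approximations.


Step 1. Rewrite: now ∫(-3*x**4) dx + ∫(5*x*log(x)) dx + ∫((-2*x**2 + 4*x - 10)/(x**3 - 9*x**2 + 23*x - 15)) dx.
Step 2. Evaluate the standard form: now -3*x**5/5 + ∫(5*x*log(x)) dx + ∫((-2*x**2 + 4*x - 10)/(x**3 - 9*x**2 + 23*x - 15)) dx.
Step 3. Decompose ∫((-2*x**2 + 4*x - 10)/(x**3 - 9*x**2 + 23*x - 15)) dx by partial fractions, (-2*x**2 + 4*x - 10)/(x**3 - 9*x**2 + 23*x - 15) = -1/(x - 1) + 4/(x - 3) - 5/(x - 5): now -3*x**5/5 + ∫(5*x*log(x)) dx + ∫(-5/(x - 5)) dx + ∫(4/(x - 3)) dx + ∫(-1/(x - 1)) dx.
Step 4. Evaluate the standard form [assuming x > 3]: now -3*x**5/5 + 4*log(x - 3) + ∫(5*x*log(x)) dx + ∫(-5/(x - 5)) dx + ∫(-1/(x - 1)) dx.
Step 5. Evaluate the standard form [assuming x > 1]: now -3*x**5/5 + 4*log(x - 3) - log(x - 1) + ∫(5*x*log(x)) dx + ∫(-5/(x - 5)) dx.
Step 6. Evaluate the standard form [assuming x > 5]: now -3*x**5/5 - 5*log(x - 5) + 4*log(x - 3) - log(x - 1) + ∫(5*x*log(x)) dx.
Step 7. Integrate ∫(5*x*log(x)) dx by parts with u = log(x), dv = (5*x) dx, so v = 5*x**2/2 [assuming x > 0]: now -3*x**5/5 + 5*x**2*log(x)/2 - 5*log(x - 5) + 4*log(x - 3) - log(x - 1) + ∫(-5*x/2) dx.
Step 8. Evaluate the standard form: now -3*x**5/5 + 5*x**2*log(x)/2 - 5*x**2/4 - 5*log(x - 5) + 4*log(x - 3) - log(x - 1).
Answer: -3*x**5/5 + 5*x**2*log(x)/2 - 5*x**2/4 - 5*log(x - 5) + 4*log(x - 3) - log(x - 1).


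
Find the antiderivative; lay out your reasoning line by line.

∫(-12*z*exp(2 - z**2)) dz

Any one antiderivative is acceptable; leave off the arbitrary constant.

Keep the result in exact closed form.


Step 1. Substitute u = z**2 - 2, turning ∫(-12*z*exp(2 - z**2)) dz into ∫(-6*exp(-u)) du: now ∫(-6*exp(-u)) du.
Step 2. Evaluate the standard form: now 6*exp(-u).
Step 3. Substitute back u = z**2 - 2: now 6*exp(2 - z**2).
Answer: 6*exp(2 - z**2).


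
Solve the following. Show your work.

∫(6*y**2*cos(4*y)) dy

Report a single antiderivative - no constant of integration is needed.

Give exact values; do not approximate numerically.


Step 1. Integrate ∫(6*y**2*cos(4*y)) dy by parts with u = y**2, dv = (6*cos(4*y)) dy, so v = 3*sin(4*y)/2: now 3*y**2*sin(4*y)/2 + ∫(-3*y*sin(4*y)) dy.
Step 2. Integrate ∫(-3*y*sin(4*y)) dy by parts with u = y, dv = (-3*sin(4*y)) dy, so v = 3*cos(4*y)/4: now 3*y**2*sin(4*y)/2 + 3*y*cos(4*y)/4 + ∫(-3*cos(4*y)/4) dy.
Step 3. Evaluate the standard form: now 3*y**2*sin(4*y)/2 + 3*y*cos(4*y)/4 - 3*sin(4*y)/16.
Answer: 3*y**2*sin(4*y)/2 + 3*y*cos(4*y)/4 - 3*sin(4*y)/16.


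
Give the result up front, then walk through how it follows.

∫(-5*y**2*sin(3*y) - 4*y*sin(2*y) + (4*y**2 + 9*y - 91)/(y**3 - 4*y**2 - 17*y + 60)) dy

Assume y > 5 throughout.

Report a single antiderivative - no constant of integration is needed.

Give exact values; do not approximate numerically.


The answer is 5*y**2*cos(3*y)/3 - 10*y*sin(3*y)/9 + 2*y*cos(2*y) + 3*log(y - 5) + 2*log(y - 3) - log(y + 4) - sin(2*y) - 10*cos(3*y)/27.
Step 1. Rewrite: now ∫(-4*y*sin(2*y)) dy + ∫(-5*y**2*sin(3*y)) dy + ∫((4*y**2 + 9*y - 91)/(y**3 - 4*y**2 - 17*y + 60)) dy.
Step 2. Decompose ∫((4*y**2 + 9*y - 91)/(y**3 - 4*y**2 - 17*y + 60)) dy by partial fractions, (4*y**2 + 9*y - 91)/(y**3 - 4*y**2 - 17*y + 60) = -1/(y + 4) + 2/(y - 3) + 3/(y - 5): now ∫(-4*y*sin(2*y)) dy + ∫(-5*y**2*sin(3*y)) dy + ∫(3/(y - 5)) dy + ∫(2/(y - 3)) dy + ∫(-1/(y + 4)) dy.
Step 3. Evaluate the standard form [assuming y > 5]: now 3*log(y - 5) + ∫(-4*y*sin(2*y)) dy + ∫(-5*y**2*sin(3*y)) dy + ∫(2/(y - 3)) dy + ∫(-1/(y + 4)) dy.
Step 4. Evaluate the standard form [assuming y > -4]: now 3*log(y - 5) - log(y + 4) + ∫(-4*y*sin(2*y)) dy + ∫(-5*y**2*sin(3*y)) dy + ∫(2/(y - 3)) dy.
Step 5. Evaluate the standard form [assuming y > 3]: now 3*log(y - 5) + 2*log(y - 3) - log(y + 4) + ∫(-4*y*sin(2*y)) dy + ∫(-5*y**2*sin(3*y)) dy.
Step 6. Integrate ∫(-4*y*sin(2*y)) dy by parts with u = y, dv = (-4*sin(2*y)) dy, so v = 2*cos(2*y): now 2*y*cos(2*y) + 3*log(y - 5) + 2*log(y - 3) - log(y + 4) + ∫(-5*y**2*sin(3*y)) dy + ∫(-2*cos(2*y)) dy.
Step 7. Evaluate the standard form: now 2*y*cos(2*y) + 3*log(y - 5) + 2*log(y - 3) - log(y + 4) - sin(2*y) + ∫(-5*y**2*sin(3*y)) dy.
Step 8. Integrate ∫(-5*y**2*sin(3*y)) dy by parts with u = y**2, dv = (-5*sin(3*y)) dy, so v = 5*cos(3*y)/3: now 5*y**2*cos(3*y)/3 + 2*y*cos(2*y) + 3*log(y - 5) + 2*log(y - 3) - log(y + 4) - sin(2*y) + ∫(-10*y*cos(3*y)/3) dy.
Step 9. Integrate ∫(-10*y*cos(3*y)/3) dy by parts with u = y, dv = (-10*cos(3*y)/3) dy, so v = -10*sin(3*y)/9: now 5*y**2*cos(3*y)/3 - 10*y*sin(3*y)/9 + 2*y*cos(2*y) + 3*log(y - 5) + 2*log(y - 3) - log(y + 4) - sin(2*y) + ∫(10*sin(3*y)/9) dy.
Step 10. Evaluate the standard form: now 5*y**2*cos(3*y)/3 - 10*y*sin(3*y)/9 + 2*y*cos(2*y) + 3*log(y - 5) + 2*log(y - 3) - log(y + 4) - sin(2*y) - 10*cos(3*y)/27.
Answer: 5*y**2*cos(3*y)/3 - 10*y*sin(3*y)/9 + 2*y*cos(2*y) + 3*log(y - 5) + 2*log(y - 3) - log(y + 4) - sin(2*y) - 10*cos(3*y)/27.


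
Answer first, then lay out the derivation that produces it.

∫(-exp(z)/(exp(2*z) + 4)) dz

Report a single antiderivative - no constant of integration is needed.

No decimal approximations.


The answer is -atan(exp(z)/2)/2.
Step 1. Substitute u = exp(z), turning ∫(-exp(z)/(exp(2*z) + 4)) dz into ∫(-1/(u**2 + 4)) du: now ∫(-1/(u**2 + 4)) du.
Step 2. Evaluate the standard form: now -atan(u/2)/2.
Step 3. Substitute back u = exp(z): now -atan(exp(z)/2)/2.
Answer: -atan(exp(z)/2)/2.


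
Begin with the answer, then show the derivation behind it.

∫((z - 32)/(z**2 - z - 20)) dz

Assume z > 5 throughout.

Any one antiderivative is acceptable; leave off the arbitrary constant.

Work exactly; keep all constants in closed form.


The answer is -3*log(z - 5) + 4*log(z + 4).
Step 1. Decompose ∫((z - 32)/(z**2 - z - 20)) dz by partial fractions, (z - 32)/(z**2 - z - 20) = 4/(z + 4) - 3/(z - 5): now ∫(-3/(z - 5)) dz + ∫(4/(z + 4)) dz.
Step 2. Evaluate the standard form [assuming z > 5]: now -3*log(z - 5) + ∫(4/(z + 4)) dz.
Step 3. Evaluate the standard form [assuming z > -4]: now -3*log(z - 5) + 4*log(z + 4).
Answer: -3*log(z - 5) + 4*log(z + 4).


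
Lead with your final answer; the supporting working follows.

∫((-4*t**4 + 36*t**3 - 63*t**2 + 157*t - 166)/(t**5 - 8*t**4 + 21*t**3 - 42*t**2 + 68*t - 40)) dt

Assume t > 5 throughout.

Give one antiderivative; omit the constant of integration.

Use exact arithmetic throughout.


The answer is 3*log(t - 5) - 5*log(t - 2) - 2*log(t - 1) + atan(t/2)/2.
Step 1. Decompose ∫((-4*t**4 + 36*t**3 - 63*t**2 + 157*t - 166)/(t**5 - 8*t**4 + 21*t**3 - 42*t**2 + 68*t - 40)) dt by partial fractions, (-4*t**4 + 36*t**3 - 63*t**2 + 157*t - 166)/(t**5 - 8*t**4 + 21*t**3 - 42*t**2 + 68*t - 40) = 1/(t**2 + 4) - 2/(t - 1) - 5/(t - 2) + 3/(t - 5): now ∫(3/(t - 5)) dt + ∫(-5/(t - 2)) dt + ∫(-2/(t - 1)) dt + ∫(1/(t**2 + 4)) dt.
Step 2. Evaluate the standard form [assuming t > 5]: now 3*log(t - 5) + ∫(-5/(t - 2)) dt + ∫(-2/(t - 1)) dt + ∫(1/(t**2 + 4)) dt.
Step 3. Evaluate the standard form [assuming t > 1]: now 3*log(t - 5) - 2*log(t - 1) + ∫(-5/(t - 2)) dt + ∫(1/(t**2 + 4)) dt.
Step 4. Evaluate the standard form [assuming t > 2]: now 3*log(t - 5) - 5*log(t - 2) - 2*log(t - 1) + ∫(1/(t**2 + 4)) dt.
Step 5. Evaluate the standard form: now 3*log(t - 5) - 5*log(t - 2) - 2*log(t - 1) + atan(t/2)/2.
Answer: 3*log(t - 5) - 5*log(t - 2) - 2*log(t - 1) + atan(t/2)/2.


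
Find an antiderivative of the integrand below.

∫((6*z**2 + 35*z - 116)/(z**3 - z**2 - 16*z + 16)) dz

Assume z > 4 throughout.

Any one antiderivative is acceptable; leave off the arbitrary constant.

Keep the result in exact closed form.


Answer: 5*log(z - 4) + 5*log(z - 1) - 4*log(z + 4).


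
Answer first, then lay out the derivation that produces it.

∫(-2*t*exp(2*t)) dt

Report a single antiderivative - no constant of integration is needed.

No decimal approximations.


The answer is -t*exp(2*t) + exp(2*t)/2.
Step 1. Integrate ∫(-2*t*exp(2*t)) dt by parts with u = t, dv = (-2*exp(2*t)) dt, so v = -exp(2*t): now -t*exp(2*t) + ∫(exp(2*t)) dt.
Step 2. Evaluate the standard form: now -t*exp(2*t) + exp(2*t)/2.
Answer: -t*exp(2*t) + exp(2*t)/2.


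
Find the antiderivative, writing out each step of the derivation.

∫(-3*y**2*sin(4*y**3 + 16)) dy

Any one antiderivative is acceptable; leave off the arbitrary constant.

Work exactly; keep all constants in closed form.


Step 1. Substitute u = y**3 + 4, turning ∫(-3*y**2*sin(4*y**3 + 16)) dy into ∫(-sin(4*u)) du: now ∫(-sin(4*u)) du.
Step 2. Evaluate the standard form: now cos(4*u)/4.
Step 3. Substitute back u = y**3 + 4: now cos(4*y**3 + 16)/4.
Answer: cos(4*y**3 + 16)/4.


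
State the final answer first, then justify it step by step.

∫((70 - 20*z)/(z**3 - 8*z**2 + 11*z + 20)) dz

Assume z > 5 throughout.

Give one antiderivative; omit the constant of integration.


The answer is -5*log(z - 5) + 2*log(z - 4) + 3*log(z + 1).
Step 1. Decompose ∫((70 - 20*z)/(z**3 - 8*z**2 + 11*z + 20)) dz by partial fractions, (70 - 20*z)/(z**3 - 8*z**2 + 11*z + 20) = 3/(z + 1) + 2/(z - 4) - 5/(z - 5): now ∫(-5/(z - 5)) dz + ∫(2/(z - 4)) dz + ∫(3/(z + 1)) dz.
Step 2. Evaluate the standard form [assuming z > 4]: now 2*log(z - 4) + ∫(-5/(z - 5)) dz + ∫(3/(z + 1)) dz.
Step 3. Evaluate the standard form [assuming z > -1]: now 2*log(z - 4) + 3*log(z + 1) + ∫(-5/(z - 5)) dz.
Step 4. Evaluate the standard form [assuming z > 5]: now -5*log(z - 5) + 2*log(z - 4) + 3*log(z + 1).
Answer: -5*log(z - 5) + 2*log(z - 4) + 3*log(z + 1).


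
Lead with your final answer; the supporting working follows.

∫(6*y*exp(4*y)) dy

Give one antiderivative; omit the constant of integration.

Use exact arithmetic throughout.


The answer is 3*y*exp(4*y)/2 - 3*exp(4*y)/8.
Step 1. Integrate ∫(6*y*exp(4*y)) dy by parts with u = y, dv = (6*exp(4*y)) dy, so v = 3*exp(4*y)/2: now 3*y*exp(4*y)/2 + ∫(-3*exp(4*y)/2) dy.
Step 2. Evaluate the standard form: now 3*y*exp(4*y)/2 - 3*exp(4*y)/8.
Answer: 3*y*exp(4*y)/2 - 3*exp(4*y)/8.


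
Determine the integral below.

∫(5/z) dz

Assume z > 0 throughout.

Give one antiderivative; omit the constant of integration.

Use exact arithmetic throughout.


Answer: 5*log(z).


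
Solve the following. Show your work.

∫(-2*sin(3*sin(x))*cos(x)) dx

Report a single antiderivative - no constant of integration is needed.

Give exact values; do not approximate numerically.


Step 1. Substitute u = sin(x), turning ∫(-2*sin(3*sin(x))*cos(x)) dx into ∫(-2*sin(3*u)) du: now ∫(-2*sin(3*u)) du.
Step 2. Evaluate the standard form: now 2*cos(3*u)/3.
Step 3. Substitute back u = sin(x): now 2*cos(3*sin(x))/3.
Answer: 2*cos(3*sin(x))/3.


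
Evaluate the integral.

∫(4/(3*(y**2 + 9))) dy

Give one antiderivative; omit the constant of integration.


Answer: 4*atan(y/3)/9.


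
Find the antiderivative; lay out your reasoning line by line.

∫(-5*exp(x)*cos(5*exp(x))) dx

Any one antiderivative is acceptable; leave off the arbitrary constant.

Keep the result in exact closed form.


Step 1. Substitute u = exp(x), turning ∫(-5*exp(x)*cos(5*exp(x))) dx into ∫(-5*cos(5*u)) du: now ∫(-5*cos(5*u)) du.
Step 2. Evaluate the standard form: now -sin(5*u).
Step 3. Substitute back u = exp(x): now -sin(5*exp(x)).
Answer: -sin(5*exp(x)).
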